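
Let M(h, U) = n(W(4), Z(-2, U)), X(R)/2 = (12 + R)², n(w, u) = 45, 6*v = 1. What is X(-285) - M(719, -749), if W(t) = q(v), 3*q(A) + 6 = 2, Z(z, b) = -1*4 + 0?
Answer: 149013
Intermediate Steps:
v = ⅙ (v = (⅙)*1 = ⅙ ≈ 0.16667)
Z(z, b) = -4 (Z(z, b) = -4 + 0 = -4)
q(A) = -4/3 (q(A) = -2 + (⅓)*2 = -2 + ⅔ = -4/3)
W(t) = -4/3
X(R) = 2*(12 + R)²
M(h, U) = 45
X(-285) - M(719, -749) = 2*(12 - 285)² - 1*45 = 2*(-273)² - 45 = 2*74529 - 45 = 149058 - 45 = 149013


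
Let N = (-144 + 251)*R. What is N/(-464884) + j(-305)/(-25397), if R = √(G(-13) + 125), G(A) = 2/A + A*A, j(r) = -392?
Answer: 392/25397 - 107*√12415/3021746 ≈ 0.011489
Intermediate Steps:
G(A) = A² + 2/A (G(A) = 2/A + A² = A² + 2/A)
R = 2*√12415/13 (R = √((2 + (-13)³)/(-13) + 125) = √(-(2 - 2197)/13 + 125) = √(-1/13*(-2195) + 125) = √(2195/13 + 125) = √(3820/13) = 2*√12415/13 ≈ 17.142)
N = 214*√12415/13 (N = (-144 + 251)*(2*√12415/13) = 107*(2*√12415/13) = 214*√12415/13 ≈ 1834.2)
N/(-464884) + j(-305)/(-25397) = (214*√12415/13)/(-464884) - 392/(-25397) = (214*√12415/13)*(-1/464884) - 392*(-1/25397) = -107*√12415/3021746 + 392/25397 = 392/25397 - 107*√12415/3021746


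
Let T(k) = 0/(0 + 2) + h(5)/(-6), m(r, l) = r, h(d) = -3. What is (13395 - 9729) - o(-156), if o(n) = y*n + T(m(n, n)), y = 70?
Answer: 29171/2 ≈ 14586.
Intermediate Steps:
T(k) = 1/2 (T(k) = 0/(0 + 2) - 3/(-6) = 0/2 - 3*(-1/6) = 0*(1/2) + 1/2 = 0 + 1/2 = 1/2)
o(n) = 1/2 + 70*n (o(n) = 70*n + 1/2 = 1/2 + 70*n)
(13395 - 9729) - o(-156) = (13395 - 9729) - (1/2 + 70*(-156)) = 3666 - (1/2 - 10920) = 3666 - 1*(-21839/2) = 3666 + 21839/2 = 29171/2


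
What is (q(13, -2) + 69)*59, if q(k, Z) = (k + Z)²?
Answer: 11210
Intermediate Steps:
q(k, Z) = (Z + k)²
(q(13, -2) + 69)*59 = ((-2 + 13)² + 69)*59 = (11² + 69)*59 = (121 + 69)*59 = 190*59 = 11210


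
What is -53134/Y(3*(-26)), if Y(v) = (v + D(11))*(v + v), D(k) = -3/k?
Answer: -292237/67158 ≈ -4.3515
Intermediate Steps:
Y(v) = 2*v*(-3/11 + v) (Y(v) = (v - 3/11)*(v + v) = (v - 3*1/11)*(2*v) = (v - 3/11)*(2*v) = (-3/11 + v)*(2*v) = 2*v*(-3/11 + v))
-53134/Y(3*(-26)) = -53134*(-11/(156*(-3 + 11*(3*(-26))))) = -53134*(-11/(156*(-3 + 11*(-78)))) = -53134*(-11/(156*(-3 - 858))) = -53134/((2/11)*(-78)*(-861)) = -53134/134316/11 = -53134*11/134316 = -292237/67158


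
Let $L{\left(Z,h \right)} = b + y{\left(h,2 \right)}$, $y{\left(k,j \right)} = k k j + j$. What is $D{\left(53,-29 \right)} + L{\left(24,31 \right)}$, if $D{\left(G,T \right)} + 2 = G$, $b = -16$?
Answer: $1959$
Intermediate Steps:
$y{\left(k,j \right)} = j + j k^{2}$ ($y{\left(k,j \right)} = k^{2} j + j = j k^{2} + j = j + j k^{2}$)
$D{\left(G,T \right)} = -2 + G$
$L{\left(Z,h \right)} = -14 + 2 h^{2}$ ($L{\left(Z,h \right)} = -16 + 2 \left(1 + h^{2}\right) = -16 + \left(2 + 2 h^{2}\right) = -14 + 2 h^{2}$)
$D{\left(53,-29 \right)} + L{\left(24,31 \right)} = \left(-2 + 53\right) - \left(14 - 2 \cdot 31^{2}\right) = 51 + \left(-14 + 2 \cdot 961\right) = 51 + \left(-14 + 1922\right) = 51 + 1908 = 1959$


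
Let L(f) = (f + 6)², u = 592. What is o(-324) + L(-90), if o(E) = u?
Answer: 7648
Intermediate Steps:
o(E) = 592
L(f) = (6 + f)²
o(-324) + L(-90) = 592 + (6 - 90)² = 592 + (-84)² = 592 + 7056 = 7648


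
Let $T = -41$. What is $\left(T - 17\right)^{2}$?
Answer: $3364$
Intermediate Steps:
$\left(T - 17\right)^{2} = \left(-41 - 17\right)^{2} = \left(-58\right)^{2} = 3364$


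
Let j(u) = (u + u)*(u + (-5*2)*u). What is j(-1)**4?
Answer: 104976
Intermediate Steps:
j(u) = -18*u**2 (j(u) = (2*u)*(u - 10*u) = (2*u)*(-9*u) = -18*u**2)
j(-1)**4 = (-18*(-1)**2)**4 = (-18*1)**4 = (-18)**4 = 104976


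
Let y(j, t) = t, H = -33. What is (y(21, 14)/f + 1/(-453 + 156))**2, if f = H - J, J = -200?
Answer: 15928081/2460060801 ≈ 0.0064747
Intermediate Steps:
f = 167 (f = -33 - 1*(-200) = -33 + 200 = 167)
(y(21, 14)/f + 1/(-453 + 156))**2 = (14/167 + 1/(-453 + 156))**2 = (14*(1/167) + 1/(-297))**2 = (14/167 - 1/297)**2 = (3991/49599)**2 = 15928081/2460060801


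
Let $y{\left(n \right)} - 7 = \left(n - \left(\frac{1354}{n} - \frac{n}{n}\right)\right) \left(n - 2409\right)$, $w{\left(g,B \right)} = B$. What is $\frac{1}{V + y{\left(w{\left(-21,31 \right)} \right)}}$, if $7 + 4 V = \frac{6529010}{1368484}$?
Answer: $\frac{84846008}{2356627226445} \approx 3.6003 \cdot 10^{-5}$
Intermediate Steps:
$V = - \frac{1525189}{2736968}$ ($V = - \frac{7}{4} + \frac{6529010 \cdot \frac{1}{1368484}}{4} = - \frac{7}{4} + \frac{1}{4} \cdot \frac{3264505}{684242} = - \frac{7}{4} + \frac{3264505}{2736968} = - \frac{1525189}{2736968} \approx -0.55725$)
$y{\left(n \right)} = 7 + \left(-2409 + n\right) \left(1 + n - \frac{1354}{n}\right)$ ($y{\left(n \right)} = 7 + \left(n - \left(\frac{1354}{n} - \frac{n}{n}\right)\right) \left(n - 2409\right) = 7 + \left(n + \left(- \frac{1354}{n} + 1\right)\right) \left(-2409 + n\right) = 7 + \left(n + \left(1 - \frac{1354}{n}\right)\right) \left(-2409 + n\right) = 7 + \left(1 + n - \frac{1354}{n}\right) \left(-2409 + n\right) = 7 + \left(-2409 + n\right) \left(1 + n - \frac{1354}{n}\right)$)
$\frac{1}{V + y{\left(w{\left(-21,31 \right)} \right)}} = \frac{1}{- \frac{1525189}{2736968} + \left(-3756 + 31^{2} - 74648 + \frac{3261786}{31}\right)} = \frac{1}{- \frac{1525189}{2736968} + \left(-3756 + 961 - 74648 + 3261786 \cdot \frac{1}{31}\right)} = \frac{1}{- \frac{1525189}{2736968} + \left(-3756 + 961 - 74648 + \frac{3261786}{31}\right)} = \frac{1}{- \frac{1525189}{2736968} + \frac{861053}{31}} = \frac{1}{\frac{2356627226445}{84846008}} = \frac{84846008}{2356627226445}$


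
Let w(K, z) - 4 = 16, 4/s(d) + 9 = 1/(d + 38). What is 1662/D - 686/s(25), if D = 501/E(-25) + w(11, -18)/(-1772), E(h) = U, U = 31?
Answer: 1640476205/998046 ≈ 1643.7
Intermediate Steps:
s(d) = 4/(-9 + 1/(38 + d)) (s(d) = 4/(-9 + 1/(d + 38)) = 4/(-9 + 1/(38 + d)))
w(K, z) = 20 (w(K, z) = 4 + 16 = 20)
E(h) = 31
D = 221788/13733 (D = 501/31 + 20/(-1772) = 501*(1/31) + 20*(-1/1772) = 501/31 - 5/443 = 221788/13733 ≈ 16.150)
1662/D - 686/s(25) = 1662/(221788/13733) - 686*(341 + 9*25)/(4*(-38 - 1*25)) = 1662*(13733/221788) - 686*(341 + 225)/(4*(-38 - 25)) = 11412123/110894 - 686/(4*(-63)/566) = 11412123/110894 - 686/(4*(1/566)*(-63)) = 11412123/110894 - 686/(-126/283) = 11412123/110894 - 686*(-283/126) = 11412123/110894 + 13867/9 = 1640476205/998046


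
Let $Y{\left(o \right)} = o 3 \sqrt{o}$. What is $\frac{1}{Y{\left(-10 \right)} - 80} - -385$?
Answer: $\frac{148223}{385} + \frac{3 i \sqrt{10}}{1540} \approx 384.99 + 0.0061603 i$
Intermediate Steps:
$Y{\left(o \right)} = 3 o^{\frac{3}{2}}$ ($Y{\left(o \right)} = 3 o \sqrt{o} = 3 o^{\frac{3}{2}}$)
$\frac{1}{Y{\left(-10 \right)} - 80} - -385 = \frac{1}{3 \left(-10\right)^{\frac{3}{2}} - 80} - -385 = \frac{1}{3 \left(- 10 i \sqrt{10}\right) - 80} + 385 = \frac{1}{- 30 i \sqrt{10} - 80} + 385 = \frac{1}{-80 - 30 i \sqrt{10}} + 385 = 385 + \frac{1}{-80 - 30 i \sqrt{10}}$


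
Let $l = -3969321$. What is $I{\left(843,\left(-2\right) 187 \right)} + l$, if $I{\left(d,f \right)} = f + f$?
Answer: $-3970069$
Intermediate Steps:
$I{\left(d,f \right)} = 2 f$
$I{\left(843,\left(-2\right) 187 \right)} + l = 2 \left(\left(-2\right) 187\right) - 3969321 = 2 \left(-374\right) - 3969321 = -748 - 3969321 = -3970069$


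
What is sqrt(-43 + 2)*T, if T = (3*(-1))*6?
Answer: -18*I*sqrt(41) ≈ -115.26*I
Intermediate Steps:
T = -18 (T = -3*6 = -18)
sqrt(-43 + 2)*T = sqrt(-43 + 2)*(-18) = sqrt(-41)*(-18) = (I*sqrt(41))*(-18) = -18*I*sqrt(41)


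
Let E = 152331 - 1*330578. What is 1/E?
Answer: -1/178247 ≈ -5.6102e-6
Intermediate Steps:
E = -178247 (E = 152331 - 330578 = -178247)
1/E = 1/(-178247) = -1/178247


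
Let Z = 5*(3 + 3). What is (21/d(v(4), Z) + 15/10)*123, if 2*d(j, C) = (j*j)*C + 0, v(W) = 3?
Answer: 6109/30 ≈ 203.63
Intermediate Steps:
Z = 30 (Z = 5*6 = 30)
d(j, C) = C*j**2/2 (d(j, C) = ((j*j)*C + 0)/2 = (j**2*C + 0)/2 = (C*j**2 + 0)/2 = (C*j**2)/2 = C*j**2/2)
(21/d(v(4), Z) + 15/10)*123 = (21/(((1/2)*30*3**2)) + 15/10)*123 = (21/(((1/2)*30*9)) + 15*(1/10))*123 = (21/135 + 3/2)*123 = (21*(1/135) + 3/2)*123 = (7/45 + 3/2)*123 = (149/90)*123 = 6109/30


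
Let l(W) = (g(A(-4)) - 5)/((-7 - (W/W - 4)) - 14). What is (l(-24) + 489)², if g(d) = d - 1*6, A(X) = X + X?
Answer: 77810041/324 ≈ 2.4015e+5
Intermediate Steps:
A(X) = 2*X
g(d) = -6 + d (g(d) = d - 6 = -6 + d)
l(W) = 19/18 (l(W) = ((-6 + 2*(-4)) - 5)/((-7 - (W/W - 4)) - 14) = ((-6 - 8) - 5)/((-7 - (1 - 4)) - 14) = (-14 - 5)/((-7 - 1*(-3)) - 14) = -19/((-7 + 3) - 14) = -19/(-4 - 14) = -19/(-18) = -19*(-1/18) = 19/18)
(l(-24) + 489)² = (19/18 + 489)² = (8821/18)² = 77810041/324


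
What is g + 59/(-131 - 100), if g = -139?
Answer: -32168/231 ≈ -139.26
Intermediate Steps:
g + 59/(-131 - 100) = -139 + 59/(-131 - 100) = -139 + 59/(-231) = -139 + 59*(-1/231) = -139 - 59/231 = -32168/231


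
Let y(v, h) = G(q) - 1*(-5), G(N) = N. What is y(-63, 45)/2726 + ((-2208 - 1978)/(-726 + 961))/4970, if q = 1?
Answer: -3346/2419325 ≈ -0.0013830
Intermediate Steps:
y(v, h) = 6 (y(v, h) = 1 - 1*(-5) = 1 + 5 = 6)
y(-63, 45)/2726 + ((-2208 - 1978)/(-726 + 961))/4970 = 6/2726 + ((-2208 - 1978)/(-726 + 961))/4970 = 6*(1/2726) - 4186/235*(1/4970) = 3/1363 - 4186*1/235*(1/4970) = 3/1363 - 4186/235*1/4970 = 3/1363 - 299/83425 = -3346/2419325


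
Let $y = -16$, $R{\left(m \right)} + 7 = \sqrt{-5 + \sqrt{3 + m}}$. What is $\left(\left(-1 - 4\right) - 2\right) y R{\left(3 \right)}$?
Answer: $-784 + 112 i \sqrt{5 - \sqrt{6}} \approx -784.0 + 178.87 i$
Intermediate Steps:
$R{\left(m \right)} = -7 + \sqrt{-5 + \sqrt{3 + m}}$
$\left(\left(-1 - 4\right) - 2\right) y R{\left(3 \right)} = \left(\left(-1 - 4\right) - 2\right) \left(-16\right) \left(-7 + \sqrt{-5 + \sqrt{3 + 3}}\right) = \left(-5 - 2\right) \left(-16\right) \left(-7 + \sqrt{-5 + \sqrt{6}}\right) = \left(-7\right) \left(-16\right) \left(-7 + \sqrt{-5 + \sqrt{6}}\right) = 112 \left(-7 + \sqrt{-5 + \sqrt{6}}\right) = -784 + 112 \sqrt{-5 + \sqrt{6}}$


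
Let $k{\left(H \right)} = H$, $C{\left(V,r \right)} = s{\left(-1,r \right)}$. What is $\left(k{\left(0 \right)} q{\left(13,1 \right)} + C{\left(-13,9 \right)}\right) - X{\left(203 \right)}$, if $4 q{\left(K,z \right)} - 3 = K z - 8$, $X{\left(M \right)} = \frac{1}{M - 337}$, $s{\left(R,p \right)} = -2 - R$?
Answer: $- \frac{133}{134} \approx -0.99254$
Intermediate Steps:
$C{\left(V,r \right)} = -1$ ($C{\left(V,r \right)} = -2 - -1 = -2 + 1 = -1$)
$X{\left(M \right)} = \frac{1}{-337 + M}$
$q{\left(K,z \right)} = - \frac{5}{4} + \frac{K z}{4}$ ($q{\left(K,z \right)} = \frac{3}{4} + \frac{K z - 8}{4} = \frac{3}{4} + \frac{-8 + K z}{4} = \frac{3}{4} + \left(-2 + \frac{K z}{4}\right) = - \frac{5}{4} + \frac{K z}{4}$)
$\left(k{\left(0 \right)} q{\left(13,1 \right)} + C{\left(-13,9 \right)}\right) - X{\left(203 \right)} = \left(0 \left(- \frac{5}{4} + \frac{1}{4} \cdot 13 \cdot 1\right) - 1\right) - \frac{1}{-337 + 203} = \left(0 \left(- \frac{5}{4} + \frac{13}{4}\right) - 1\right) - \frac{1}{-134} = \left(0 \cdot 2 - 1\right) - - \frac{1}{134} = \left(0 - 1\right) + \frac{1}{134} = -1 + \frac{1}{134} = - \frac{133}{134}$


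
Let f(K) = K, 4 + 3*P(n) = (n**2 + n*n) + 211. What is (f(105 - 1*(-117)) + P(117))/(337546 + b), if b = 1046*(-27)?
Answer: 9417/309304 ≈ 0.030446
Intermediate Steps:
P(n) = 69 + 2*n**2/3 (P(n) = -4/3 + ((n**2 + n*n) + 211)/3 = -4/3 + ((n**2 + n**2) + 211)/3 = -4/3 + (2*n**2 + 211)/3 = -4/3 + (211 + 2*n**2)/3 = -4/3 + (211/3 + 2*n**2/3) = 69 + 2*n**2/3)
b = -28242
(f(105 - 1*(-117)) + P(117))/(337546 + b) = ((105 - 1*(-117)) + (69 + (2/3)*117**2))/(337546 - 28242) = ((105 + 117) + (69 + (2/3)*13689))/309304 = (222 + (69 + 9126))*(1/309304) = (222 + 9195)*(1/309304) = 9417*(1/309304) = 9417/309304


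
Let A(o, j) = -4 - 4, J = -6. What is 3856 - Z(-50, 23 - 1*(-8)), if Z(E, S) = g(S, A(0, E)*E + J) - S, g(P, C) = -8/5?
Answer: 19443/5 ≈ 3888.6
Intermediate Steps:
A(o, j) = -8
g(P, C) = -8/5 (g(P, C) = -8*1/5 = -8/5)
Z(E, S) = -8/5 - S
3856 - Z(-50, 23 - 1*(-8)) = 3856 - (-8/5 - (23 - 1*(-8))) = 3856 - (-8/5 - (23 + 8)) = 3856 - (-8/5 - 1*31) = 3856 - (-8/5 - 31) = 3856 - 1*(-163/5) = 3856 + 163/5 = 19443/5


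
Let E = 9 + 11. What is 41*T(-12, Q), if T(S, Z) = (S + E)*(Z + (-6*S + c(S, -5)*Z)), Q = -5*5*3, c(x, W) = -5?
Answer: 122016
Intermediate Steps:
Q = -75 (Q = -25*3 = -75)
E = 20
T(S, Z) = (20 + S)*(-6*S - 4*Z) (T(S, Z) = (S + 20)*(Z + (-6*S - 5*Z)) = (20 + S)*(-6*S - 4*Z))
41*T(-12, Q) = 41*(-120*(-12) - 80*(-75) - 6*(-12)² - 4*(-12)*(-75)) = 41*(1440 + 6000 - 6*144 - 3600) = 41*(1440 + 6000 - 864 - 3600) = 41*2976 = 122016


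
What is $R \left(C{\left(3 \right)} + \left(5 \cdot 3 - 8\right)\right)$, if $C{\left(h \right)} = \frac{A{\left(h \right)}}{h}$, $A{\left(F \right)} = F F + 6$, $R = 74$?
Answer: $888$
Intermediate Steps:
$A{\left(F \right)} = 6 + F^{2}$ ($A{\left(F \right)} = F^{2} + 6 = 6 + F^{2}$)
$C{\left(h \right)} = \frac{6 + h^{2}}{h}$
$R \left(C{\left(3 \right)} + \left(5 \cdot 3 - 8\right)\right) = 74 \left(\left(3 + \frac{6}{3}\right) + \left(5 \cdot 3 - 8\right)\right) = 74 \left(\left(3 + 6 \cdot \frac{1}{3}\right) + \left(15 - 8\right)\right) = 74 \left(\left(3 + 2\right) + 7\right) = 74 \left(5 + 7\right) = 74 \cdot 12 = 888$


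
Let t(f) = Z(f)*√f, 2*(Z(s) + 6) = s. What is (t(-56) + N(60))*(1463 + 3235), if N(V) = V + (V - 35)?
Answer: 399330 - 319464*I*√14 ≈ 3.9933e+5 - 1.1953e+6*I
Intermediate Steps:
Z(s) = -6 + s/2
t(f) = √f*(-6 + f/2) (t(f) = (-6 + f/2)*√f = √f*(-6 + f/2))
N(V) = -35 + 2*V (N(V) = V + (-35 + V) = -35 + 2*V)
(t(-56) + N(60))*(1463 + 3235) = (√(-56)*(-12 - 56)/2 + (-35 + 2*60))*(1463 + 3235) = ((½)*(2*I*√14)*(-68) + (-35 + 120))*4698 = (-68*I*√14 + 85)*4698 = (85 - 68*I*√14)*4698 = 399330 - 319464*I*√14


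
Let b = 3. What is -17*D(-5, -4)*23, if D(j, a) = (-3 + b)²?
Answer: 0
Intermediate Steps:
D(j, a) = 0 (D(j, a) = (-3 + 3)² = 0² = 0)
-17*D(-5, -4)*23 = -17*0*23 = 0*23 = 0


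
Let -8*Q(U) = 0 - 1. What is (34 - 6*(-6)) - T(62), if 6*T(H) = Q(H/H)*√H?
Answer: 70 - √62/48 ≈ 69.836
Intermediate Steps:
Q(U) = ⅛ (Q(U) = -(0 - 1)/8 = -⅛*(-1) = ⅛)
T(H) = √H/48 (T(H) = (√H/8)/6 = √H/48)
(34 - 6*(-6)) - T(62) = (34 - 6*(-6)) - √62/48 = (34 + 36) - √62/48 = 70 - √62/48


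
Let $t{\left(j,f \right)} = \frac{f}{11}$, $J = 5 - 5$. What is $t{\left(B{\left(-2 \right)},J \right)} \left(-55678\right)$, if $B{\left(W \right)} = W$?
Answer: $0$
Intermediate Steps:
$J = 0$ ($J = 5 - 5 = 0$)
$t{\left(j,f \right)} = \frac{f}{11}$ ($t{\left(j,f \right)} = f \frac{1}{11} = \frac{f}{11}$)
$t{\left(B{\left(-2 \right)},J \right)} \left(-55678\right) = \frac{1}{11} \cdot 0 \left(-55678\right) = 0 \left(-55678\right) = 0$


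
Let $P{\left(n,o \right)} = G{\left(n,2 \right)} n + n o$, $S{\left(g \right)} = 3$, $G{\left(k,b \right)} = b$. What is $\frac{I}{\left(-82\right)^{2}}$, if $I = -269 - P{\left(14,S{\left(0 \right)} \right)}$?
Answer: $- \frac{339}{6724} \approx -0.050416$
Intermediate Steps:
$P{\left(n,o \right)} = 2 n + n o$
$I = -339$ ($I = -269 - 14 \left(2 + 3\right) = -269 - 14 \cdot 5 = -269 - 70 = -339$)
$\frac{I}{\left(-82\right)^{2}} = - \frac{339}{\left(-82\right)^{2}} = - \frac{339}{6724}$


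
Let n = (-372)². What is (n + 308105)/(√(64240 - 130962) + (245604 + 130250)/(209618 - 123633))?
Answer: 7214772483983455/246722525240883 - 3301080802840025*I*√66722/493445050481766 ≈ 29.242 - 1728.0*I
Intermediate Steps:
n = 138384
(n + 308105)/(√(64240 - 130962) + (245604 + 130250)/(209618 - 123633)) = (138384 + 308105)/(√(64240 - 130962) + (245604 + 130250)/(209618 - 123633)) = 446489/(√(-66722) + 375854/85985) = 446489/(I*√66722 + 375854*(1/85985)) = 446489/(I*√66722 + 375854/85985) = 446489/(375854/85985 + I*√66722)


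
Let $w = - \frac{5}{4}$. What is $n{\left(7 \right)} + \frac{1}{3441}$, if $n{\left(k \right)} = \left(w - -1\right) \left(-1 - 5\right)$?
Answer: $\frac{10325}{6882} \approx 1.5003$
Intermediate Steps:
$w = - \frac{5}{4}$ ($w = \left(-5\right) \frac{1}{4} = - \frac{5}{4} \approx -1.25$)
$n{\left(k \right)} = \frac{3}{2}$ ($n{\left(k \right)} = \left(- \frac{5}{4} - -1\right) \left(-1 - 5\right) = \left(- \frac{5}{4} + 1\right) \left(-6\right) = \left(- \frac{1}{4}\right) \left(-6\right) = \frac{3}{2}$)
$n{\left(7 \right)} + \frac{1}{3441} = \frac{3}{2} + \frac{1}{3441} = \frac{10325}{6882}$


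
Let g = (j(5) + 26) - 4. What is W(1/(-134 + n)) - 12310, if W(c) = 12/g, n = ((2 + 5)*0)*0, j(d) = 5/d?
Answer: -283118/23 ≈ -12309.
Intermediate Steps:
g = 23 (g = (5/5 + 26) - 4 = (5*(1/5) + 26) - 4 = (1 + 26) - 4 = 27 - 4 = 23)
n = 0 (n = (7*0)*0 = 0*0 = 0)
W(c) = 12/23
W(1/(-134 + n)) - 12310 = 12/23 - 12310 = -283118/23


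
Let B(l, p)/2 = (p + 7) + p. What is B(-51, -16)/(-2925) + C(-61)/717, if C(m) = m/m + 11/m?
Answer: 31108/1705743 ≈ 0.018237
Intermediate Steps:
C(m) = 1 + 11/m
B(l, p) = 14 + 4*p (B(l, p) = 2*((p + 7) + p) = 2*((7 + p) + p) = 2*(7 + 2*p) = 14 + 4*p)
B(-51, -16)/(-2925) + C(-61)/717 = (14 + 4*(-16))/(-2925) + ((11 - 61)/(-61))/717 = (14 - 64)*(-1/2925) - 1/61*(-50)*(1/717) = -50*(-1/2925) + (50/61)*(1/717) = 2/117 + 50/43737 = 31108/1705743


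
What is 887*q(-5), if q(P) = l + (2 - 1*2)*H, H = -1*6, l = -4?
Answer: -3548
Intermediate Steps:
H = -6
q(P) = -4 (q(P) = -4 + (2 - 1*2)*(-6) = -4 + (2 - 2)*(-6) = -4 + 0*(-6) = -4 + 0 = -4)
887*q(-5) = 887*(-4) = -3548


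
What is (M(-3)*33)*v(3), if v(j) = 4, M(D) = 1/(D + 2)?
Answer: -132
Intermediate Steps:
M(D) = 1/(2 + D)
(M(-3)*33)*v(3) = (33/(2 - 3))*4 = (33/(-1))*4 = -1*33*4 = -33*4 = -132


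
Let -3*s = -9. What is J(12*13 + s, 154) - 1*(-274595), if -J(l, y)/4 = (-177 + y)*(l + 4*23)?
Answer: 297687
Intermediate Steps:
s = 3 (s = -⅓*(-9) = 3)
J(l, y) = -4*(-177 + y)*(92 + l) (J(l, y) = -4*(-177 + y)*(l + 4*23) = -4*(-177 + y)*(l + 92) = -4*(-177 + y)*(92 + l))
J(12*13 + s, 154) - 1*(-274595) = (65136 - 368*154 + 708*(12*13 + 3) - 4*(12*13 + 3)*154) - 1*(-274595) = (65136 - 56672 + 708*(156 + 3) - 4*(156 + 3)*154) + 274595 = (65136 - 56672 + 708*159 - 4*159*154) + 274595 = (65136 - 56672 + 112572 - 97944) + 274595 = 23092 + 274595 = 297687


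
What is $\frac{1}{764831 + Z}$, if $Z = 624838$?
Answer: $\frac{1}{1389669} \approx 7.196 \cdot 10^{-7}$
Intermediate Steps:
$\frac{1}{764831 + Z} = \frac{1}{764831 + 624838} = \frac{1}{1389669}$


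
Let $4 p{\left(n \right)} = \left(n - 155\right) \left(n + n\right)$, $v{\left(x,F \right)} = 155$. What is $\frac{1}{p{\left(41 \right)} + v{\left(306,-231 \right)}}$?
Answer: $- \frac{1}{2182} \approx -0.00045829$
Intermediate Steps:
$p{\left(n \right)} = \frac{n \left(-155 + n\right)}{2}$ ($p{\left(n \right)} = \frac{\left(n - 155\right) \left(n + n\right)}{4} = \frac{\left(-155 + n\right) 2 n}{4} = \frac{2 n \left(-155 + n\right)}{4} = \frac{n \left(-155 + n\right)}{2}$)
$\frac{1}{p{\left(41 \right)} + v{\left(306,-231 \right)}} = \frac{1}{\frac{1}{2} \cdot 41 \left(-155 + 41\right) + 155} = \frac{1}{\frac{1}{2} \cdot 41 \left(-114\right) + 155} = \frac{1}{-2337 + 155} = \frac{1}{-2182} = - \frac{1}{2182}$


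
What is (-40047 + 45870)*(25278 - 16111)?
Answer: 53379441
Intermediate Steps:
(-40047 + 45870)*(25278 - 16111) = 5823*9167 = 53379441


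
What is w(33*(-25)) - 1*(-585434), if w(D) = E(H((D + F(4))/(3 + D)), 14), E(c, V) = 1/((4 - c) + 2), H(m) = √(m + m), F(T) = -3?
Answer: 454296921/776 + √9453/2328 ≈ 5.8543e+5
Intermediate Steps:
H(m) = √2*√m (H(m) = √(2*m) = √2*√m)
E(c, V) = 1/(6 - c)
w(D) = -1/(-6 + √2*√((-3 + D)/(3 + D))) (w(D) = -1/(-6 + √2*√((D - 3)/(3 + D))) = -1/(-6 + √2*√((-3 + D)/(3 + D))))
w(33*(-25)) - 1*(-585434) = -1/(-6 + √2*√((-3 + 33*(-25))/(3 + 33*(-25)))) - 1*(-585434) = -1/(-6 + √2*√((-3 - 825)/(3 - 825))) + 585434 = -1/(-6 + √2*√(-828/(-822))) + 585434 = -1/(-6 + √2*√(-1/822*(-828))) + 585434 = -1/(-6 + √2*√(138/137)) + 585434 = -1/(-6 + √2*(√18906/137)) + 585434 = -1/(-6 + 2*√9453/137) + 585434 = 585434 - 1/(-6 + 2*√9453/137)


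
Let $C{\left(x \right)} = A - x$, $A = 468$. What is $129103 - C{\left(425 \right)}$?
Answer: $129060$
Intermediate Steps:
$C{\left(x \right)} = 468 - x$
$129103 - C{\left(425 \right)} = 129103 - \left(468 - 425\right) = 129103 - 43 = 129060$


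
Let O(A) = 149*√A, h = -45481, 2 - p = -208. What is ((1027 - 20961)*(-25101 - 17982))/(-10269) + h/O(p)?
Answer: -95424058/1141 - 45481*√210/31290 ≈ -83653.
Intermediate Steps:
p = 210 (p = 2 - 1*(-208) = 2 + 208 = 210)
((1027 - 20961)*(-25101 - 17982))/(-10269) + h/O(p) = ((1027 - 20961)*(-25101 - 17982))/(-10269) - 45481*√210/31290 = -19934*(-43083)*(-1/10269) - 45481*√210/31290 = 858816522*(-1/10269) - 45481*√210/31290 = -95424058/1141 - 45481*√210/31290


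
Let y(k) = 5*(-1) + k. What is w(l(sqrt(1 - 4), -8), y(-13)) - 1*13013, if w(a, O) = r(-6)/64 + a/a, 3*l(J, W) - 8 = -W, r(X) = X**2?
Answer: -208183/16 ≈ -13011.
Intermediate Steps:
y(k) = -5 + k
l(J, W) = 8/3 - W/3 (l(J, W) = 8/3 + (-W)/3 = 8/3 - W/3)
w(a, O) = 25/16 (w(a, O) = (-6)**2/64 + a/a = 36*(1/64) + 1 = 9/16 + 1 = 25/16)
w(l(sqrt(1 - 4), -8), y(-13)) - 1*13013 = 25/16 - 1*13013 = 25/16 - 13013 = -208183/16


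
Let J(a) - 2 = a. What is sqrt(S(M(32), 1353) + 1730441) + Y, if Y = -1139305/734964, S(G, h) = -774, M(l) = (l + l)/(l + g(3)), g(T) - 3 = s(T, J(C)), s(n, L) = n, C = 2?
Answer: -1139305/734964 + sqrt(1729667) ≈ 1313.6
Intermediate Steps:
J(a) = 2 + a
g(T) = 3 + T
M(l) = 2*l/(6 + l) (M(l) = (l + l)/(l + (3 + 3)) = (2*l)/(l + 6) = (2*l)/(6 + l) = 2*l/(6 + l))
Y = -1139305/734964 (Y = -1139305*1/734964 = -1139305/734964 ≈ -1.5501)
sqrt(S(M(32), 1353) + 1730441) + Y = sqrt(-774 + 1730441) - 1139305/734964 = sqrt(1729667) - 1139305/734964 = -1139305/734964 + sqrt(1729667)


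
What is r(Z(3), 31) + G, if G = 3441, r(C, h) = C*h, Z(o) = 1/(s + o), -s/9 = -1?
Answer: 41323/12 ≈ 3443.6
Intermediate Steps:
s = 9 (s = -9*(-1) = 9)
Z(o) = 1/(9 + o)
r(Z(3), 31) + G = 31/(9 + 3) + 3441 = 31/12 + 3441 = 41323/12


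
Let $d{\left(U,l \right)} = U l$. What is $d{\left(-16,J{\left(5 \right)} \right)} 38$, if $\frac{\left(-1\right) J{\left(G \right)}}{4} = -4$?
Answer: $-9728$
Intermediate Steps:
$J{\left(G \right)} = 16$ ($J{\left(G \right)} = \left(-4\right) \left(-4\right) = 16$)
$d{\left(-16,J{\left(5 \right)} \right)} 38 = \left(-16\right) 16 \cdot 38 = \left(-256\right) 38 = -9728$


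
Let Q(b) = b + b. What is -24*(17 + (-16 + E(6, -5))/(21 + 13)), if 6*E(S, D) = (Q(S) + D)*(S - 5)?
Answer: -6758/17 ≈ -397.53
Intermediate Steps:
Q(b) = 2*b
E(S, D) = (-5 + S)*(D + 2*S)/6 (E(S, D) = ((2*S + D)*(S - 5))/6 = ((D + 2*S)*(-5 + S))/6 = ((-5 + S)*(D + 2*S))/6 = (-5 + S)*(D + 2*S)/6)
-24*(17 + (-16 + E(6, -5))/(21 + 13)) = -24*(17 + (-16 + (-5/3*6 - ⅚*(-5) + (⅓)*6² + (⅙)*(-5)*6))/(21 + 13)) = -24*(17 + (-16 + (-10 + 25/6 + (⅓)*36 - 5))/34) = -24*(17 + (-16 + (-10 + 25/6 + 12 - 5))*(1/34)) = -24*(17 + (-16 + 7/6)*(1/34)) = -24*(17 - 89/6*1/34) = -24*(17 - 89/204) = -24*3379/204 = -6758/17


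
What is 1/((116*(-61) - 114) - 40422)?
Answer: -1/47612 ≈ -2.1003e-5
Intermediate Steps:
1/((116*(-61) - 114) - 40422) = 1/((-7076 - 114) - 40422) = 1/(-7190 - 40422) = 1/(-47612) = -1/47612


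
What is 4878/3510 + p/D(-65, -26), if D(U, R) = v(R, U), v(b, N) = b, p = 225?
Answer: -2833/390 ≈ -7.2641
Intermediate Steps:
D(U, R) = R
4878/3510 + p/D(-65, -26) = 4878/3510 + 225/(-26) = 4878*(1/3510) + 225*(-1/26) = 271/195 - 225/26 = -2833/390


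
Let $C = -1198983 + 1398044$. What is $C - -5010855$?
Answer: $5209916$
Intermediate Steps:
$C = 199061$
$C - -5010855 = 199061 - -5010855 = 199061 + 5010855 = 5209916$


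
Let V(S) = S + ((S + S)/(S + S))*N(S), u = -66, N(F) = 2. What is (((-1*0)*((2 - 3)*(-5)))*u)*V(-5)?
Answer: 0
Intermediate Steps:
V(S) = 2 + S (V(S) = S + ((S + S)/(S + S))*2 = S + ((2*S)/((2*S)))*2 = S + ((2*S)*(1/(2*S)))*2 = S + 1*2 = S + 2 = 2 + S)
(((-1*0)*((2 - 3)*(-5)))*u)*V(-5) = (((-1*0)*((2 - 3)*(-5)))*(-66))*(2 - 5) = ((0*(-1*(-5)))*(-66))*(-3) = ((0*5)*(-66))*(-3) = (0*(-66))*(-3) = 0*(-3) = 0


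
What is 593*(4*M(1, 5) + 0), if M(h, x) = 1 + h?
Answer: 4744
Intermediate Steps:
593*(4*M(1, 5) + 0) = 593*(4*(1 + 1) + 0) = 593*(4*2 + 0) = 593*(8 + 0) = 593*8 = 4744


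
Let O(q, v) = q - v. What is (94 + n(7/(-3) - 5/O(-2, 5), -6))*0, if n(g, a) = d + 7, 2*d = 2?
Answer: 0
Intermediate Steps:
d = 1 (d = (½)*2 = 1)
n(g, a) = 8 (n(g, a) = 1 + 7 = 8)
(94 + n(7/(-3) - 5/O(-2, 5), -6))*0 = (94 + 8)*0 = 102*0 = 0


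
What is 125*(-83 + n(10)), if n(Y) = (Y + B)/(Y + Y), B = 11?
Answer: -40975/4 ≈ -10244.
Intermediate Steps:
n(Y) = (11 + Y)/(2*Y) (n(Y) = (Y + 11)/(Y + Y) = (11 + Y)/((2*Y)) = (11 + Y)*(1/(2*Y)) = (11 + Y)/(2*Y))
125*(-83 + n(10)) = 125*(-83 + (½)*(11 + 10)/10) = 125*(-83 + (½)*(⅒)*21) = 125*(-83 + 21/20) = 125*(-1639/20) = -40975/4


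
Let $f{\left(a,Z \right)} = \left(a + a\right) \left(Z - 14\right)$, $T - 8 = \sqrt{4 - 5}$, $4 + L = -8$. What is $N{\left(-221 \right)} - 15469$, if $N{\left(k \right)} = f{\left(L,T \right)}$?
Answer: $-15325 - 24 i \approx -15325.0 - 24.0 i$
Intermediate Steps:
$L = -12$ ($L = -4 - 8 = -12$)
$T = 8 + i$ ($T = 8 + \sqrt{4 - 5} = 8 + \sqrt{-1} = 8 + i \approx 8.0 + 1.0 i$)
$f{\left(a,Z \right)} = 2 a \left(-14 + Z\right)$
$N{\left(k \right)} = 144 - 24 i$ ($N{\left(k \right)} = 2 \left(-12\right) \left(-14 + \left(8 + i\right)\right) = 2 \left(-12\right) \left(-6 + i\right) = 144 - 24 i$)
$N{\left(-221 \right)} - 15469 = \left(144 - 24 i\right) - 15469 = -15325 - 24 i$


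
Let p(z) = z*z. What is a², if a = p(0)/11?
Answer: 0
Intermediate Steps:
p(z) = z²
a = 0 (a = 0²/11 = 0*(1/11) = 0)
a² = 0² = 0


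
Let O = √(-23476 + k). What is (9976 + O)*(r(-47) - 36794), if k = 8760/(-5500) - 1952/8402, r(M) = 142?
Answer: -365640352 - 3332*I*√1253396865203318/21005 ≈ -3.6564e+8 - 5.616e+6*I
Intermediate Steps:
k = -2108438/1155275 (k = 8760*(-1/5500) - 1952*1/8402 = -438/275 - 976/4201 = -2108438/1155275 ≈ -1.8251)
O = I*√1253396865203318/231055 (O = √(-23476 - 2108438/1155275) = √(-27123344338/1155275) = I*√1253396865203318/231055 ≈ 153.22*I)
(9976 + O)*(r(-47) - 36794) = (9976 + I*√1253396865203318/231055)*(142 - 36794) = (9976 + I*√1253396865203318/231055)*(-36652) = -365640352 - 3332*I*√1253396865203318/21005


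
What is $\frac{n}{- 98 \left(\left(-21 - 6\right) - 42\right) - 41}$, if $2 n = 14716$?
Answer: $\frac{566}{517} \approx 1.0948$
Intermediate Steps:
$n = 7358$ ($n = \frac{1}{2} \cdot 14716 = 7358$)
$\frac{n}{- 98 \left(\left(-21 - 6\right) - 42\right) - 41} = \frac{7358}{- 98 \left(\left(-21 - 6\right) - 42\right) - 41} = \frac{7358}{- 98 \left(-27 - 42\right) - 41} = \frac{7358}{\left(-98\right) \left(-69\right) - 41} = \frac{7358}{6762 - 41} = \frac{7358}{6721} = 7358 \cdot \frac{1}{6721} = \frac{566}{517}$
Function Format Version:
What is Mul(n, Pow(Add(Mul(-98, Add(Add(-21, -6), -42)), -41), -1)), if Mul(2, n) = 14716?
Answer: Rational(566, 517) ≈ 1.0948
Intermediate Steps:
n = 7358 (n = Mul(Rational(1, 2), 14716) = 7358)
Mul(n, Pow(Add(Mul(-98, Add(Add(-21, -6), -42)), -41), -1)) = Mul(7358, Pow(Add(Mul(-98, Add(Add(-21, -6), -42)), -41), -1)) = Mul(7358, Pow(Add(Mul(-98, Add(-27, -42)), -41), -1)) = Mul(7358, Pow(Add(Mul(-98, -69), -41), -1)) = Mul(7358, Pow(Add(6762, -41), -1)) = Mul(7358, Pow(6721, -1)) = Mul(7358, Rational(1, 6721)) = Rational(566, 517)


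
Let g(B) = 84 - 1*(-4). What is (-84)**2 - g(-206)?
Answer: 6968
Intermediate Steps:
g(B) = 88 (g(B) = 84 + 4 = 88)
(-84)**2 - g(-206) = (-84)**2 - 1*88 = 7056 - 88 = 6968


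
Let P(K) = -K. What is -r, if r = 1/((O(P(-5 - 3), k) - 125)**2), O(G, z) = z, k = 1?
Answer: -1/15376 ≈ -6.5036e-5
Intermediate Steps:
r = 1/15376 (r = 1/((1 - 125)**2) = 1/((-124)**2) = 1/15376 ≈ 6.5036e-5)
-r = -1*1/15376 = -1/15376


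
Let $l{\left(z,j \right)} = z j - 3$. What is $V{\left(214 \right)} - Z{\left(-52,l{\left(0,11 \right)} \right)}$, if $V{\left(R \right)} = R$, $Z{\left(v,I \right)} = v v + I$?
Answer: $-2487$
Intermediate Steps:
$l{\left(z,j \right)} = -3 + j z$ ($l{\left(z,j \right)} = j z - 3 = -3 + j z$)
$Z{\left(v,I \right)} = I + v^{2}$ ($Z{\left(v,I \right)} = v^{2} + I = I + v^{2}$)
$V{\left(214 \right)} - Z{\left(-52,l{\left(0,11 \right)} \right)} = 214 - \left(\left(-3 + 11 \cdot 0\right) + \left(-52\right)^{2}\right) = 214 - \left(\left(-3 + 0\right) + 2704\right) = 214 - \left(-3 + 2704\right) = 214 - 2701 = -2487$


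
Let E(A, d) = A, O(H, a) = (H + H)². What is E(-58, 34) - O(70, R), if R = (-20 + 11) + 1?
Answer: -19658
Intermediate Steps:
R = -8 (R = -9 + 1 = -8)
O(H, a) = 4*H² (O(H, a) = (2*H)² = 4*H²)
E(-58, 34) - O(70, R) = -58 - 4*70² = -58 - 4*4900 = -58 - 1*19600 = -58 - 19600 = -19658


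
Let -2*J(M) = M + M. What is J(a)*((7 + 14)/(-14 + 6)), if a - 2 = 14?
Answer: 42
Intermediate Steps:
a = 16 (a = 2 + 14 = 16)
J(M) = -M (J(M) = -(M + M)/2 = -M)
J(a)*((7 + 14)/(-14 + 6)) = (-1*16)*((7 + 14)/(-14 + 6)) = -336/(-8) = -336*(-1)/8 = -16*(-21/8) = 42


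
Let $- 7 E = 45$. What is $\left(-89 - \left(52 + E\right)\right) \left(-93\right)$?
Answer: $\frac{87606}{7} \approx 12515.0$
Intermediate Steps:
$E = - \frac{45}{7}$ ($E = \left(- \frac{1}{7}\right) 45 = - \frac{45}{7} \approx -6.4286$)
$\left(-89 - \left(52 + E\right)\right) \left(-93\right) = \left(-89 - \frac{319}{7}\right) \left(-93\right) = \left(- \frac{942}{7}\right) \left(-93\right) = \frac{87606}{7}$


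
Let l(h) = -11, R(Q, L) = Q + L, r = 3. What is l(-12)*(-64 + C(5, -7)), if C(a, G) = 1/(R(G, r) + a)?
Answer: 693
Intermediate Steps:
R(Q, L) = L + Q
C(a, G) = 1/(3 + G + a) (C(a, G) = 1/((3 + G) + a) = 1/(3 + G + a))
l(-12)*(-64 + C(5, -7)) = -11*(-64 + 1/(3 - 7 + 5)) = -11*(-64 + 1/1) = -11*(-64 + 1) = -11*(-63) = 693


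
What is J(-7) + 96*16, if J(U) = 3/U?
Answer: 10749/7 ≈ 1535.6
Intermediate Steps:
J(-7) + 96*16 = 3/(-7) + 96*16 = 3*(-⅐) + 1536 = -3/7 + 1536 = 10749/7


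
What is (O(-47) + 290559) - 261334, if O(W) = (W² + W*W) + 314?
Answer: 33957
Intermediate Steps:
O(W) = 314 + 2*W² (O(W) = (W² + W²) + 314 = 2*W² + 314 = 314 + 2*W²)
(O(-47) + 290559) - 261334 = ((314 + 2*(-47)²) + 290559) - 261334 = ((314 + 2*2209) + 290559) - 261334 = ((314 + 4418) + 290559) - 261334 = (4732 + 290559) - 261334 = 295291 - 261334 = 33957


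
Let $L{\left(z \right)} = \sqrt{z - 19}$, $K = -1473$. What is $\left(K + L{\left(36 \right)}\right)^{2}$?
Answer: $\left(1473 - \sqrt{17}\right)^{2} \approx 2.1576 \cdot 10^{6}$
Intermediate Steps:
$L{\left(z \right)} = \sqrt{-19 + z}$
$\left(K + L{\left(36 \right)}\right)^{2} = \left(-1473 + \sqrt{-19 + 36}\right)^{2} = \left(-1473 + \sqrt{17}\right)^{2}$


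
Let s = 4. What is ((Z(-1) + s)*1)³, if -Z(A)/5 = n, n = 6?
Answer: -17576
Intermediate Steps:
Z(A) = -30 (Z(A) = -5*6 = -30)
((Z(-1) + s)*1)³ = ((-30 + 4)*1)³ = (-26*1)³ = (-26)³ = -17576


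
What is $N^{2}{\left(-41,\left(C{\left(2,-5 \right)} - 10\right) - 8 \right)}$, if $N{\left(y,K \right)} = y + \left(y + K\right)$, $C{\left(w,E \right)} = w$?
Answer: $9604$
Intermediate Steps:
$N{\left(y,K \right)} = K + 2 y$ ($N{\left(y,K \right)} = y + \left(K + y\right) = K + 2 y$)
$N^{2}{\left(-41,\left(C{\left(2,-5 \right)} - 10\right) - 8 \right)} = \left(\left(\left(2 - 10\right) - 8\right) + 2 \left(-41\right)\right)^{2} = \left(\left(-8 - 8\right) - 82\right)^{2} = \left(-16 - 82\right)^{2} = \left(-98\right)^{2} = 9604$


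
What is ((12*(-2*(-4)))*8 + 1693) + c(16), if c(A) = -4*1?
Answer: 2457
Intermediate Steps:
c(A) = -4
((12*(-2*(-4)))*8 + 1693) + c(16) = ((12*(-2*(-4)))*8 + 1693) - 4 = ((12*8)*8 + 1693) - 4 = (96*8 + 1693) - 4 = (768 + 1693) - 4 = 2461 - 4 = 2457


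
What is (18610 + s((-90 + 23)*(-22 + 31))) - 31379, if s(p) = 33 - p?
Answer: -12133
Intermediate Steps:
(18610 + s((-90 + 23)*(-22 + 31))) - 31379 = (18610 + (33 - (-90 + 23)*(-22 + 31))) - 31379 = (18610 + (33 - (-67)*9)) - 31379 = (18610 + (33 - 1*(-603))) - 31379 = (18610 + (33 + 603)) - 31379 = (18610 + 636) - 31379 = 19246 - 31379 = -12133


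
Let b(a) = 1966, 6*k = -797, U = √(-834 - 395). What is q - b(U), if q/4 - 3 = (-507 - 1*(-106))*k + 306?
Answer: 637004/3 ≈ 2.1233e+5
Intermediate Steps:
U = I*√1229 (U = √(-1229) = I*√1229 ≈ 35.057*I)
k = -797/6 (k = (⅙)*(-797) = -797/6 ≈ -132.83)
q = 642902/3 (q = 12 + 4*((-507 - 1*(-106))*(-797/6) + 306) = 12 + 4*((-507 + 106)*(-797/6) + 306) = 12 + 4*(-401*(-797/6) + 306) = 12 + 4*(319597/6 + 306) = 12 + 4*(321433/6) = 12 + 642866/3 = 642902/3 ≈ 2.1430e+5)
q - b(U) = 642902/3 - 1*1966 = 642902/3 - 1966 = 637004/3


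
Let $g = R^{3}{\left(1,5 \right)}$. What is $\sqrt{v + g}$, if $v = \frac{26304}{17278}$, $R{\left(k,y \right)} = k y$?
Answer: $\frac{\sqrt{9442660253}}{8639} \approx 11.248$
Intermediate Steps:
$g = 125$ ($g = \left(1 \cdot 5\right)^{3} = 5^{3} = 125$)
$v = \frac{13152}{8639}$ ($v = 26304 \cdot \frac{1}{17278} = \frac{13152}{8639} \approx 1.5224$)
$\sqrt{v + g} = \sqrt{\frac{13152}{8639} + 125} = \sqrt{\frac{1093027}{8639}} = \frac{\sqrt{9442660253}}{8639}$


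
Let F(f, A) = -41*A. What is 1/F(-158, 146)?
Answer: -1/5986 ≈ -0.00016706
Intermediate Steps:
1/F(-158, 146) = 1/(-41*146) = 1/(-5986) = -1/5986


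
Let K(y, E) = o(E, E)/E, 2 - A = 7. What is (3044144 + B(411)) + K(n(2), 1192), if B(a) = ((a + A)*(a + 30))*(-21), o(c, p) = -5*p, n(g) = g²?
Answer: -715827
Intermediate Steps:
A = -5 (A = 2 - 1*7 = 2 - 7 = -5)
B(a) = -21*(-5 + a)*(30 + a) (B(a) = ((a - 5)*(a + 30))*(-21) = ((-5 + a)*(30 + a))*(-21) = -21*(-5 + a)*(30 + a))
K(y, E) = -5 (K(y, E) = (-5*E)/E = -5)
(3044144 + B(411)) + K(n(2), 1192) = (3044144 + (3150 - 525*411 - 21*411²)) - 5 = (3044144 + (3150 - 215775 - 21*168921)) - 5 = (3044144 + (3150 - 215775 - 3547341)) - 5 = (3044144 - 3759966) - 5 = -715822 - 5 = -715827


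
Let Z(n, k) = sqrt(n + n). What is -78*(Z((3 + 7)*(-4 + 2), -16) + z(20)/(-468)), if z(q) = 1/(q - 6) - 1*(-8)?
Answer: 113/84 - 156*I*sqrt(10) ≈ 1.3452 - 493.32*I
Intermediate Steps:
Z(n, k) = sqrt(2)*sqrt(n) (Z(n, k) = sqrt(2*n) = sqrt(2)*sqrt(n))
z(q) = 8 + 1/(-6 + q) (z(q) = 1/(-6 + q) + 8 = 8 + 1/(-6 + q))
-78*(Z((3 + 7)*(-4 + 2), -16) + z(20)/(-468)) = -78*(sqrt(2)*sqrt((3 + 7)*(-4 + 2)) + ((-47 + 8*20)/(-6 + 20))/(-468)) = -78*(sqrt(2)*sqrt(10*(-2)) + ((-47 + 160)/14)*(-1/468)) = -78*(sqrt(2)*sqrt(-20) + ((1/14)*113)*(-1/468)) = -78*(sqrt(2)*(2*I*sqrt(5)) + (113/14)*(-1/468)) = -78*(2*I*sqrt(10) - 113/6552) = -78*(-113/6552 + 2*I*sqrt(10)) = 113/84 - 156*I*sqrt(10)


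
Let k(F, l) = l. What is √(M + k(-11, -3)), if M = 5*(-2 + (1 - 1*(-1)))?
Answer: I*√3 ≈ 1.732*I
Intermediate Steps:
M = 0 (M = 5*(-2 + (1 + 1)) = 5*(-2 + 2) = 5*0 = 0)
√(M + k(-11, -3)) = √(0 - 3) = √(-3) = I*√3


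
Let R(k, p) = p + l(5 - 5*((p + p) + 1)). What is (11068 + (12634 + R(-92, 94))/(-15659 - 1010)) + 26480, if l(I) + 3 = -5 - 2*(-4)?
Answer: 625874884/16669 ≈ 37547.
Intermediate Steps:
l(I) = 0 (l(I) = -3 + (-5 - 2*(-4)) = -3 + (-5 + 8) = -3 + 3 = 0)
R(k, p) = p (R(k, p) = p + 0 = p)
(11068 + (12634 + R(-92, 94))/(-15659 - 1010)) + 26480 = (11068 + (12634 + 94)/(-15659 - 1010)) + 26480 = (11068 + 12728/(-16669)) + 26480 = (11068 + 12728*(-1/16669)) + 26480 = (11068 - 12728/16669) + 26480 = 184479764/16669 + 26480 = 625874884/16669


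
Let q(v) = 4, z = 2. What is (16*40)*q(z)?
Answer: 2560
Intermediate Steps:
(16*40)*q(z) = (16*40)*4 = 640*4 = 2560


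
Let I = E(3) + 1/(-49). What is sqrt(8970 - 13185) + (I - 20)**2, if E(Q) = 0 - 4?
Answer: 1385329/2401 + I*sqrt(4215) ≈ 576.98 + 64.923*I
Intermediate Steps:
E(Q) = -4
I = -197/49 (I = -4 + 1/(-49) = -4 - 1/49 = -197/49 ≈ -4.0204)
sqrt(8970 - 13185) + (I - 20)**2 = sqrt(8970 - 13185) + (-197/49 - 20)**2 = sqrt(-4215) + (-1177/49)**2 = I*sqrt(4215) + 1385329/2401 = 1385329/2401 + I*sqrt(4215)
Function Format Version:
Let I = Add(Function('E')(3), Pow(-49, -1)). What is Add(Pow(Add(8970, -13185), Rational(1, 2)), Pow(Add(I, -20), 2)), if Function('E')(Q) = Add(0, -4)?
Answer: Add(Rational(1385329, 2401), Mul(I, Pow(4215, Rational(1, 2)))) ≈ Add(576.98, Mul(64.923, I))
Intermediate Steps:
Function('E')(Q) = -4
I = Rational(-197, 49) (I = Add(-4, Pow(-49, -1)) = Add(-4, Rational(-1, 49)) = Rational(-197, 49) ≈ -4.0204)
Add(Pow(Add(8970, -13185), Rational(1, 2)), Pow(Add(I, -20), 2)) = Add(Pow(Add(8970, -13185), Rational(1, 2)), Pow(Add(Rational(-197, 49), -20), 2)) = Add(Pow(-4215, Rational(1, 2)), Pow(Rational(-1177, 49), 2)) = Add(Mul(I, Pow(4215, Rational(1, 2))), Rational(1385329, 2401)) = Add(Rational(1385329, 2401), Mul(I, Pow(4215, Rational(1, 2))))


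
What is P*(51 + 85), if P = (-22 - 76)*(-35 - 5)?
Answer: 533120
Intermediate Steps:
P = 3920 (P = -98*(-40) = 3920)
P*(51 + 85) = 3920*(51 + 85) = 3920*136 = 533120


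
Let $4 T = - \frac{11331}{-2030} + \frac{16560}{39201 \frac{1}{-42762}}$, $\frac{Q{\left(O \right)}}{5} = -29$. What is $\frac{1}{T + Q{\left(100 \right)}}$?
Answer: $- \frac{106104040}{494410890823} \approx -0.00021461$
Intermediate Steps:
$Q{\left(O \right)} = -145$ ($Q{\left(O \right)} = 5 \left(-29\right) = -145$)
$T = - \frac{479025805023}{106104040}$ ($T = \frac{- \frac{11331}{-2030} + \frac{16560}{39201 \frac{1}{-42762}}}{4} = \frac{\left(-11331\right) \left(- \frac{1}{2030}\right) + \frac{16560}{39201 \left(- \frac{1}{42762}\right)}}{4} = \frac{\frac{11331}{2030} + \frac{16560}{- \frac{13067}{14254}}}{4} = \frac{\frac{11331}{2030} + 16560 \left(- \frac{14254}{13067}\right)}{4} = \frac{\frac{11331}{2030} - \frac{236046240}{13067}}{4} = \frac{1}{4} \left(- \frac{479025805023}{26526010}\right) = - \frac{479025805023}{106104040} \approx -4514.7$)
$\frac{1}{T + Q{\left(100 \right)}} = \frac{1}{- \frac{479025805023}{106104040} - 145} = \frac{1}{- \frac{494410890823}{106104040}} = - \frac{106104040}{494410890823}$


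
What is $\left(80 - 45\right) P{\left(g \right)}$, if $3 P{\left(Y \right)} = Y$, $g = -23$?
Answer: $- \frac{805}{3} \approx -268.33$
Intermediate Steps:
$P{\left(Y \right)} = \frac{Y}{3}$
$\left(80 - 45\right) P{\left(g \right)} = \left(80 - 45\right) \frac{1}{3} \left(-23\right) = \left(80 - 45\right) \left(- \frac{23}{3}\right) = 35 \left(- \frac{23}{3}\right) = - \frac{805}{3}$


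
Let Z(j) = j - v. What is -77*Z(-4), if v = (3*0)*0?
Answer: 308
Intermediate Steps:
v = 0 (v = 0*0 = 0)
Z(j) = j (Z(j) = j - 1*0 = j + 0 = j)
-77*Z(-4) = -77*(-4) = 308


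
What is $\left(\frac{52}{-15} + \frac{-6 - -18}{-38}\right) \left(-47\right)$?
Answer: $\frac{50666}{285} \approx 177.78$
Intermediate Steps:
$\left(\frac{52}{-15} + \frac{-6 - -18}{-38}\right) \left(-47\right) = \left(52 \left(- \frac{1}{15}\right) + \left(-6 + 18\right) \left(- \frac{1}{38}\right)\right) \left(-47\right) = \left(- \frac{52}{15} + 12 \left(- \frac{1}{38}\right)\right) \left(-47\right) = \left(- \frac{52}{15} - \frac{6}{19}\right) \left(-47\right) = \left(- \frac{1078}{285}\right) \left(-47\right) = \frac{50666}{285}$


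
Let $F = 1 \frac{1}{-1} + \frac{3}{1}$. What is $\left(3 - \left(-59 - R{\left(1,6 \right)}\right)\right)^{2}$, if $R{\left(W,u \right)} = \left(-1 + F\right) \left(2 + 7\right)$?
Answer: $5041$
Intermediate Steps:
$F = 2$ ($F = 1 \left(-1\right) + 3 \cdot 1 = -1 + 3 = 2$)
$R{\left(W,u \right)} = 9$ ($R{\left(W,u \right)} = \left(-1 + 2\right) \left(2 + 7\right) = 1 \cdot 9 = 9$)
$\left(3 - \left(-59 - R{\left(1,6 \right)}\right)\right)^{2} = \left(3 + \left(\left(9 + 156\right) - 97\right)\right)^{2} = \left(3 + \left(165 - 97\right)\right)^{2} = \left(3 + 68\right)^{2} = 71^{2} = 5041$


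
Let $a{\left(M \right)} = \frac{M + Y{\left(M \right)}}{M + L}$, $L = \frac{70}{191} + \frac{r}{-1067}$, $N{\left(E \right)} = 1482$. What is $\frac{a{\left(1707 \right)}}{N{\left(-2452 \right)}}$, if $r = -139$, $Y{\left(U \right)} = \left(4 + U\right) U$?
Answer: $\frac{49631091004}{42975865673} \approx 1.1549$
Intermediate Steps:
$Y{\left(U \right)} = U \left(4 + U\right)$
$L = \frac{101239}{203797}$ ($L = \frac{70}{191} - \frac{139}{-1067} = 70 \cdot \frac{1}{191} - - \frac{139}{1067} = \frac{70}{191} + \frac{139}{1067} = \frac{101239}{203797} \approx 0.49676$)
$a{\left(M \right)} = \frac{M + M \left(4 + M\right)}{\frac{101239}{203797} + M}$ ($a{\left(M \right)} = \frac{M + M \left(4 + M\right)}{M + \frac{101239}{203797}} = \frac{M + M \left(4 + M\right)}{\frac{101239}{203797} + M}$)
$\frac{a{\left(1707 \right)}}{N{\left(-2452 \right)}} = \frac{203797 \cdot 1707 \frac{1}{101239 + 203797 \cdot 1707} \left(5 + 1707\right)}{1482} = 203797 \cdot 1707 \frac{1}{101239 + 347881479} \cdot 1712 \cdot \frac{1}{1482} = 203797 \cdot 1707 \cdot \frac{1}{347982718} \cdot 1712 \cdot \frac{1}{1482} = \frac{297786546024}{173991359} \cdot \frac{1}{1482} = \frac{49631091004}{42975865673}$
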